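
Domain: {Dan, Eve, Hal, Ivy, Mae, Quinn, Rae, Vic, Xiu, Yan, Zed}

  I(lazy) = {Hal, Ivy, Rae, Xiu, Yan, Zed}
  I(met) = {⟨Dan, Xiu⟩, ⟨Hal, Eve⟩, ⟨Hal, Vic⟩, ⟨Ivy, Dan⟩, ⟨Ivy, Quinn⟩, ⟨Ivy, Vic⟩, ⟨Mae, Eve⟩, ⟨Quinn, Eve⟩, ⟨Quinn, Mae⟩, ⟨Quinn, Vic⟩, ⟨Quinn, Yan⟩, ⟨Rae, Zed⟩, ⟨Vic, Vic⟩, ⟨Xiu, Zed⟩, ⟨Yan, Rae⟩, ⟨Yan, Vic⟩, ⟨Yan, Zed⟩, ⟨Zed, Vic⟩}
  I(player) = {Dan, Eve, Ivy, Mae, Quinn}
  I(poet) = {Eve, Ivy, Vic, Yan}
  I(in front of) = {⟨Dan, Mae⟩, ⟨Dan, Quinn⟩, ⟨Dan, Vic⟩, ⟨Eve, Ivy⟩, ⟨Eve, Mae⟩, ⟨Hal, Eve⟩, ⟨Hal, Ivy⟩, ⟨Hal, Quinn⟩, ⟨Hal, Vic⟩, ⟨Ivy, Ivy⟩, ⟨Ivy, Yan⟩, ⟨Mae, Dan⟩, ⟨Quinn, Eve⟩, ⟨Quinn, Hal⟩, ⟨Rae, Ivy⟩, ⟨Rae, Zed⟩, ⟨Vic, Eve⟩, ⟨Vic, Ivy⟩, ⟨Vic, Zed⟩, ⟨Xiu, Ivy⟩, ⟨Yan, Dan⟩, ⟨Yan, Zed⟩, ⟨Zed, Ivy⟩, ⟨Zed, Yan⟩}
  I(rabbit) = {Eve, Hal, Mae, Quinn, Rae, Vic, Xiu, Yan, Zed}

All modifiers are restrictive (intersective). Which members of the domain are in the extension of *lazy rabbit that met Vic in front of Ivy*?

{Hal, Zed}

⟦that met Vic⟧ = {x : ⟨x, Vic⟩ ∈ ⟦met⟧} = {Hal, Ivy, Quinn, Vic, Yan, Zed}
⟦in front of Ivy⟧ = {x : ⟨x, Ivy⟩ ∈ ⟦in front of⟧} = {Eve, Hal, Ivy, Rae, Vic, Xiu, Zed}
⟦rabbit⟧ = {Eve, Hal, Mae, Quinn, Rae, Vic, Xiu, Yan, Zed}
… ∩ ⟦that met Vic⟧ = {Eve, Hal, Mae, Quinn, Rae, Vic, Xiu, Yan, Zed} ∩ {Hal, Ivy, Quinn, Vic, Yan, Zed} = {Hal, Quinn, Vic, Yan, Zed}
… ∩ ⟦in front of Ivy⟧ = {Hal, Quinn, Vic, Yan, Zed} ∩ {Eve, Hal, Ivy, Rae, Vic, Xiu, Zed} = {Hal, Vic, Zed}
… ∩ ⟦lazy⟧ = {Hal, Vic, Zed} ∩ {Hal, Ivy, Rae, Xiu, Yan, Zed} = {Hal, Zed}
So ⟦lazy rabbit that met Vic in front of Ivy⟧ = {Hal, Zed}.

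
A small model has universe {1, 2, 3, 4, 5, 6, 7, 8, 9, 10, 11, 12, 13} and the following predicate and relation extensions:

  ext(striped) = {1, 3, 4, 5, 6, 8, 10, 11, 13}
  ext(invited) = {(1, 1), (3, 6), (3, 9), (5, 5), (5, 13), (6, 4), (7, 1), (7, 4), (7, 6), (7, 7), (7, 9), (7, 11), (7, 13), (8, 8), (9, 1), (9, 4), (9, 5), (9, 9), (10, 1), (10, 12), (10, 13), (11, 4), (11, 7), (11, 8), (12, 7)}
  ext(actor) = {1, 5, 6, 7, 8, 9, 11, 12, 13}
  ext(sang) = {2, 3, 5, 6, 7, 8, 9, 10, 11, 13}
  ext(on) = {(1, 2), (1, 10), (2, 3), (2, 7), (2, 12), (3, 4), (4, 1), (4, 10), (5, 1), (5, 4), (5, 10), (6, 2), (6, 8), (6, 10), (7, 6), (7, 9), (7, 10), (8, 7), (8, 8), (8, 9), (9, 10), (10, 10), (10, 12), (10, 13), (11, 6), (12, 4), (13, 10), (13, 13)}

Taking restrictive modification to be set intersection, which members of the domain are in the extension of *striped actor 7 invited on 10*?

⟦7 invited⟧ = {x : ⟨7, x⟩ ∈ ⟦invited⟧} = {1, 4, 6, 7, 9, 11, 13}
⟦on 10⟧ = {x : ⟨x, 10⟩ ∈ ⟦on⟧} = {1, 4, 5, 6, 7, 9, 10, 13}
⟦actor⟧ = {1, 5, 6, 7, 8, 9, 11, 12, 13}
… ∩ ⟦7 invited⟧ = {1, 5, 6, 7, 8, 9, 11, 12, 13} ∩ {1, 4, 6, 7, 9, 11, 13} = {1, 6, 7, 9, 11, 13}
… ∩ ⟦on 10⟧ = {1, 6, 7, 9, 11, 13} ∩ {1, 4, 5, 6, 7, 9, 10, 13} = {1, 6, 7, 9, 13}
… ∩ ⟦striped⟧ = {1, 6, 7, 9, 13} ∩ {1, 3, 4, 5, 6, 8, 10, 11, 13} = {1, 6, 13}
So ⟦striped actor 7 invited on 10⟧ = {1, 6, 13}.

{1, 6, 13}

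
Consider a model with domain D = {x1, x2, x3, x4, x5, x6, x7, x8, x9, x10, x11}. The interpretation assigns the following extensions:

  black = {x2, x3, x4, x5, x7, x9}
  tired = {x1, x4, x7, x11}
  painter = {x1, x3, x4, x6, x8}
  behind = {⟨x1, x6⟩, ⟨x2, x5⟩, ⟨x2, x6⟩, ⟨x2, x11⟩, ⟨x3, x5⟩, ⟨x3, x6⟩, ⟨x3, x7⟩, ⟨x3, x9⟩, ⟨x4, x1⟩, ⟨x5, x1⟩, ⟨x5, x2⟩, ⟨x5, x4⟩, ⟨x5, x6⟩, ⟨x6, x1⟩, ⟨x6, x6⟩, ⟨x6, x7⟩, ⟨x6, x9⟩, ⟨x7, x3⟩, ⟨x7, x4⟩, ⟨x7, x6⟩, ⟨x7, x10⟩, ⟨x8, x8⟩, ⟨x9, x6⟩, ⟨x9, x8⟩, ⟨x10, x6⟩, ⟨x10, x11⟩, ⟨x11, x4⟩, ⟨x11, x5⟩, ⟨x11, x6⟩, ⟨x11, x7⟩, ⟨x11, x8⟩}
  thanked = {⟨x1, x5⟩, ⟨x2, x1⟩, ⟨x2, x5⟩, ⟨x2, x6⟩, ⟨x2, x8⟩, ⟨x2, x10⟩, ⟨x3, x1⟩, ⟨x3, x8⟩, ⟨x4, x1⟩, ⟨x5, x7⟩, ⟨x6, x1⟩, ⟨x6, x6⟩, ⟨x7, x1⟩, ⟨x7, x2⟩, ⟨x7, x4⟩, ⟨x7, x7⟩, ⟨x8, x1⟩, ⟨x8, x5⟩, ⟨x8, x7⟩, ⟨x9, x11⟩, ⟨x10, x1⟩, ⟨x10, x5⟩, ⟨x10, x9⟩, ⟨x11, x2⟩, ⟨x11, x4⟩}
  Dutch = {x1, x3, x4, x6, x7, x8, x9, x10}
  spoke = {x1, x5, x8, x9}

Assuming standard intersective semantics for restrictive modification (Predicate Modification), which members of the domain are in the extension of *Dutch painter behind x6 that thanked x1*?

⟦behind x6⟧ = {x : ⟨x, x6⟩ ∈ ⟦behind⟧} = {x1, x2, x3, x5, x6, x7, x9, x10, x11}
⟦that thanked x1⟧ = {x : ⟨x, x1⟩ ∈ ⟦thanked⟧} = {x2, x3, x4, x6, x7, x8, x10}
⟦painter⟧ = {x1, x3, x4, x6, x8}
… ∩ ⟦behind x6⟧ = {x1, x3, x4, x6, x8} ∩ {x1, x2, x3, x5, x6, x7, x9, x10, x11} = {x1, x3, x6}
… ∩ ⟦that thanked x1⟧ = {x1, x3, x6} ∩ {x2, x3, x4, x6, x7, x8, x10} = {x3, x6}
… ∩ ⟦Dutch⟧ = {x3, x6} ∩ {x1, x3, x4, x6, x7, x8, x9, x10} = {x3, x6}
So ⟦Dutch painter behind x6 that thanked x1⟧ = {x3, x6}.

{x3, x6}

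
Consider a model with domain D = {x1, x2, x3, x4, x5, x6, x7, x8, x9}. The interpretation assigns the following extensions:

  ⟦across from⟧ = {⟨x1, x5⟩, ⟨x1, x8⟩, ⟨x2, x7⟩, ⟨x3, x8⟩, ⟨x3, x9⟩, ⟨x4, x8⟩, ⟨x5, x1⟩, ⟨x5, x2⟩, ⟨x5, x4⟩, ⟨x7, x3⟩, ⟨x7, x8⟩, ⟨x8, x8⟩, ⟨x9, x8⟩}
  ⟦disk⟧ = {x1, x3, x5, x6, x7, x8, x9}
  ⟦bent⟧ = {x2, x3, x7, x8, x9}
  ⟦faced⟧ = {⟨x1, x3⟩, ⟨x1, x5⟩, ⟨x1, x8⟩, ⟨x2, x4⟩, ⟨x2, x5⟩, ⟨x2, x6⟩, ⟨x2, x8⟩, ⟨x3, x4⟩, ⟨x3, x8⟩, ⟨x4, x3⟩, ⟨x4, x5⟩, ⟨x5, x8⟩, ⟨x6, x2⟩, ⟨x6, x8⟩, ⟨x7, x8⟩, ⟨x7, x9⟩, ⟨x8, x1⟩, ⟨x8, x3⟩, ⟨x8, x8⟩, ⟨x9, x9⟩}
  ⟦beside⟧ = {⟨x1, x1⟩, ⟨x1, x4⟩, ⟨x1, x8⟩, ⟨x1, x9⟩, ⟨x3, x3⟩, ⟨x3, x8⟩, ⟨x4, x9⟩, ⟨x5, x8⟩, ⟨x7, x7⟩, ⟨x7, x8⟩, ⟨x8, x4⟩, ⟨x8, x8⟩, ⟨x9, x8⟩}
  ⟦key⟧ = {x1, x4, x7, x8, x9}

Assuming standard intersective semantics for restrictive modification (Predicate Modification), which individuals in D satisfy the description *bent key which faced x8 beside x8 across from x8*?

{x7, x8}

⟦which faced x8⟧ = {x : ⟨x, x8⟩ ∈ ⟦faced⟧} = {x1, x2, x3, x5, x6, x7, x8}
⟦beside x8⟧ = {x : ⟨x, x8⟩ ∈ ⟦beside⟧} = {x1, x3, x5, x7, x8, x9}
⟦across from x8⟧ = {x : ⟨x, x8⟩ ∈ ⟦across from⟧} = {x1, x3, x4, x7, x8, x9}
⟦key⟧ = {x1, x4, x7, x8, x9}
… ∩ ⟦which faced x8⟧ = {x1, x4, x7, x8, x9} ∩ {x1, x2, x3, x5, x6, x7, x8} = {x1, x7, x8}
… ∩ ⟦beside x8⟧ = {x1, x7, x8} ∩ {x1, x3, x5, x7, x8, x9} = {x1, x7, x8}
… ∩ ⟦across from x8⟧ = {x1, x7, x8} ∩ {x1, x3, x4, x7, x8, x9} = {x1, x7, x8}
… ∩ ⟦bent⟧ = {x1, x7, x8} ∩ {x2, x3, x7, x8, x9} = {x7, x8}
So ⟦bent key which faced x8 beside x8 across from x8⟧ = {x7, x8}.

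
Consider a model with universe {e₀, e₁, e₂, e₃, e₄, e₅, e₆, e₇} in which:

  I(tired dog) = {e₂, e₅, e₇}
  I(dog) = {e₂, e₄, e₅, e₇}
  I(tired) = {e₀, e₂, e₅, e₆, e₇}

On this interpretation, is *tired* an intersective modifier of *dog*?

yes

⟦tired⟧ ∩ ⟦dog⟧ = {e₀, e₂, e₅, e₆, e₇} ∩ {e₂, e₄, e₅, e₇} = {e₂, e₅, e₇}
Observed ⟦tired dog⟧ = {e₂, e₅, e₇}.
These coincide, so the modifier is intersective here.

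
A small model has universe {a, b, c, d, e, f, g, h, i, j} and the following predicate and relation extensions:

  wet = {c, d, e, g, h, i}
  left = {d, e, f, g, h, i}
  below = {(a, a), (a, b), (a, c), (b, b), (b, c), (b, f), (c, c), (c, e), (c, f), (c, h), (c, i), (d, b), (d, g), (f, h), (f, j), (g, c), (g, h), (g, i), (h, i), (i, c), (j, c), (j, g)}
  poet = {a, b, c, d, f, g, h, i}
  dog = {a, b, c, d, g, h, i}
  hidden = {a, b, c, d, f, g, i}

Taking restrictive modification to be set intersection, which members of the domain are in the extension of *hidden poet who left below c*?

⟦who left⟧ = ⟦left⟧ = {d, e, f, g, h, i}
⟦below c⟧ = {x : ⟨x, c⟩ ∈ ⟦below⟧} = {a, b, c, g, i, j}
⟦poet⟧ = {a, b, c, d, f, g, h, i}
… ∩ ⟦who left⟧ = {a, b, c, d, f, g, h, i} ∩ {d, e, f, g, h, i} = {d, f, g, h, i}
… ∩ ⟦below c⟧ = {d, f, g, h, i} ∩ {a, b, c, g, i, j} = {g, i}
… ∩ ⟦hidden⟧ = {g, i} ∩ {a, b, c, d, f, g, i} = {g, i}
So ⟦hidden poet who left below c⟧ = {g, i}.

{g, i}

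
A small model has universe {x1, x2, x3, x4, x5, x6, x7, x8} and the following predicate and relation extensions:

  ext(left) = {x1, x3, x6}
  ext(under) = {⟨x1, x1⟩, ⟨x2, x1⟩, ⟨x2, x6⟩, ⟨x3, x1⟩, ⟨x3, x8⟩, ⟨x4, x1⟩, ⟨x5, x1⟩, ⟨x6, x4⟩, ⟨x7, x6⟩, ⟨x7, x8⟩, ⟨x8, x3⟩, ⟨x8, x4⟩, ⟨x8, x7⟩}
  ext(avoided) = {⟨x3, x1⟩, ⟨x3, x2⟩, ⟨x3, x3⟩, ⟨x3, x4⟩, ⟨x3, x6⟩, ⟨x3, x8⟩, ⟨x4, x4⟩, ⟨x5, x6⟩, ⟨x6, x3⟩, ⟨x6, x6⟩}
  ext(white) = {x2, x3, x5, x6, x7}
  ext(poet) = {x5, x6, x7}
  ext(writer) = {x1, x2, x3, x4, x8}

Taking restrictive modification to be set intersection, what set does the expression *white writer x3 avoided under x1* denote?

⟦x3 avoided⟧ = {x : ⟨x3, x⟩ ∈ ⟦avoided⟧} = {x1, x2, x3, x4, x6, x8}
⟦under x1⟧ = {x : ⟨x, x1⟩ ∈ ⟦under⟧} = {x1, x2, x3, x4, x5}
⟦writer⟧ = {x1, x2, x3, x4, x8}
… ∩ ⟦x3 avoided⟧ = {x1, x2, x3, x4, x8} ∩ {x1, x2, x3, x4, x6, x8} = {x1, x2, x3, x4, x8}
… ∩ ⟦under x1⟧ = {x1, x2, x3, x4, x8} ∩ {x1, x2, x3, x4, x5} = {x1, x2, x3, x4}
… ∩ ⟦white⟧ = {x1, x2, x3, x4} ∩ {x2, x3, x5, x6, x7} = {x2, x3}
So ⟦white writer x3 avoided under x1⟧ = {x2, x3}.

{x2, x3}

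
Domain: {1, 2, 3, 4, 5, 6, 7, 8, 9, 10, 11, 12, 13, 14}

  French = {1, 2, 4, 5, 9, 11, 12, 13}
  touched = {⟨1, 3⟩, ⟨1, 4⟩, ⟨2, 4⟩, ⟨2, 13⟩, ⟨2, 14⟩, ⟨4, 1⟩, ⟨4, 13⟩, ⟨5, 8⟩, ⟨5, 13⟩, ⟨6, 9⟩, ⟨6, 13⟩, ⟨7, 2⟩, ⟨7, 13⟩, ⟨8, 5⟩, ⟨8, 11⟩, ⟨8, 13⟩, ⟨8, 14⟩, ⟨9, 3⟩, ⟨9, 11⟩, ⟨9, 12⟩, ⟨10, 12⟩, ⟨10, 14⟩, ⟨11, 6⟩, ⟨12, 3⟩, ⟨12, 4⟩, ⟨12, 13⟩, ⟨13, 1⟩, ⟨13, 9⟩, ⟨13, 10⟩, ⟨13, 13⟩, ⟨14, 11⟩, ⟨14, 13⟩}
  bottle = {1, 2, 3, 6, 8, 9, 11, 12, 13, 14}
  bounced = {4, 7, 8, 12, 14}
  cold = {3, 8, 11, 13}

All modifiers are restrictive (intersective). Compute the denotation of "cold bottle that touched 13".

{8, 13}

⟦that touched 13⟧ = {x : ⟨x, 13⟩ ∈ ⟦touched⟧} = {2, 4, 5, 6, 7, 8, 12, 13, 14}
⟦bottle⟧ = {1, 2, 3, 6, 8, 9, 11, 12, 13, 14}
… ∩ ⟦that touched 13⟧ = {1, 2, 3, 6, 8, 9, 11, 12, 13, 14} ∩ {2, 4, 5, 6, 7, 8, 12, 13, 14} = {2, 6, 8, 12, 13, 14}
… ∩ ⟦cold⟧ = {2, 6, 8, 12, 13, 14} ∩ {3, 8, 11, 13} = {8, 13}
So ⟦cold bottle that touched 13⟧ = {8, 13}.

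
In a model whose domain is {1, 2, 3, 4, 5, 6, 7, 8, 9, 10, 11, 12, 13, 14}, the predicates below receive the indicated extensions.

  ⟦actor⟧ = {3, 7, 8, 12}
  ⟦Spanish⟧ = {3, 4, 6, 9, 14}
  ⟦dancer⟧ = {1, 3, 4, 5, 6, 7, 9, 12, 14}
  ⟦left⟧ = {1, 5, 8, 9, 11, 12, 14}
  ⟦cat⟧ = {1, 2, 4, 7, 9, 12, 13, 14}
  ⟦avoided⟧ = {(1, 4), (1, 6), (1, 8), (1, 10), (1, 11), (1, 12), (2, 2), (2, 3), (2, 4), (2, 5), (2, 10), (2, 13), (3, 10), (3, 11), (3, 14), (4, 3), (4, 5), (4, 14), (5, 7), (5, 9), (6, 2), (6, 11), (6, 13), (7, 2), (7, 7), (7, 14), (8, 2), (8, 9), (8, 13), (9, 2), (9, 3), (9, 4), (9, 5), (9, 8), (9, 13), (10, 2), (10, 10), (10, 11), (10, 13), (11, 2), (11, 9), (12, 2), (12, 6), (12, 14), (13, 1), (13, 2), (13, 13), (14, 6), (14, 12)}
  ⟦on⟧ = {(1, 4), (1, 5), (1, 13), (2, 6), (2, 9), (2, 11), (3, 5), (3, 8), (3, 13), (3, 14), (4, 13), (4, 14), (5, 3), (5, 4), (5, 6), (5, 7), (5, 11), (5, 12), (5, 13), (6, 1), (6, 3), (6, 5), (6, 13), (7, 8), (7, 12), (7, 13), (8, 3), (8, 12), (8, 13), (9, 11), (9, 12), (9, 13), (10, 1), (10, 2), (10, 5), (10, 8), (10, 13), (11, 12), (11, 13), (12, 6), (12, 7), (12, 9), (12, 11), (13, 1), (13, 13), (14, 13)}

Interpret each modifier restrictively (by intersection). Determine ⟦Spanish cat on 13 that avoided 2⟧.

⟦on 13⟧ = {x : ⟨x, 13⟩ ∈ ⟦on⟧} = {1, 3, 4, 5, 6, 7, 8, 9, 10, 11, 13, 14}
⟦that avoided 2⟧ = {x : ⟨x, 2⟩ ∈ ⟦avoided⟧} = {2, 6, 7, 8, 9, 10, 11, 12, 13}
⟦cat⟧ = {1, 2, 4, 7, 9, 12, 13, 14}
… ∩ ⟦on 13⟧ = {1, 2, 4, 7, 9, 12, 13, 14} ∩ {1, 3, 4, 5, 6, 7, 8, 9, 10, 11, 13, 14} = {1, 4, 7, 9, 13, 14}
… ∩ ⟦that avoided 2⟧ = {1, 4, 7, 9, 13, 14} ∩ {2, 6, 7, 8, 9, 10, 11, 12, 13} = {7, 9, 13}
… ∩ ⟦Spanish⟧ = {7, 9, 13} ∩ {3, 4, 6, 9, 14} = {9}
So ⟦Spanish cat on 13 that avoided 2⟧ = {9}.

{9}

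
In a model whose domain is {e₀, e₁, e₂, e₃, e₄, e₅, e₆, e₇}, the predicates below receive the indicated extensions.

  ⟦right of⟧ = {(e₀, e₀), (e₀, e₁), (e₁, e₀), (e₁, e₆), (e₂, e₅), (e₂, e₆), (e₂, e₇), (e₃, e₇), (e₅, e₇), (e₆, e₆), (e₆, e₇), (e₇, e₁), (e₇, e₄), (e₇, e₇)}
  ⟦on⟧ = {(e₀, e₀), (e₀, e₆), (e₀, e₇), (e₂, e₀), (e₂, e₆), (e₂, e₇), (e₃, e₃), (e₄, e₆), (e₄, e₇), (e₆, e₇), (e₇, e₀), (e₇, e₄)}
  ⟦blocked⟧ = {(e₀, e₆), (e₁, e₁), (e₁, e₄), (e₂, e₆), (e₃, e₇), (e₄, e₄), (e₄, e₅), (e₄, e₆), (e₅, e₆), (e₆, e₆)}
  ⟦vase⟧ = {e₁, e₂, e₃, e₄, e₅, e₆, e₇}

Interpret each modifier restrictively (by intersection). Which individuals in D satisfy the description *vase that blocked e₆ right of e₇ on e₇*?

{e₂, e₆}

⟦that blocked e₆⟧ = {x : ⟨x, e₆⟩ ∈ ⟦blocked⟧} = {e₀, e₂, e₄, e₅, e₆}
⟦right of e₇⟧ = {x : ⟨x, e₇⟩ ∈ ⟦right of⟧} = {e₂, e₃, e₅, e₆, e₇}
⟦on e₇⟧ = {x : ⟨x, e₇⟩ ∈ ⟦on⟧} = {e₀, e₂, e₄, e₆}
⟦vase⟧ = {e₁, e₂, e₃, e₄, e₅, e₆, e₇}
… ∩ ⟦that blocked e₆⟧ = {e₁, e₂, e₃, e₄, e₅, e₆, e₇} ∩ {e₀, e₂, e₄, e₅, e₆} = {e₂, e₄, e₅, e₆}
… ∩ ⟦right of e₇⟧ = {e₂, e₄, e₅, e₆} ∩ {e₂, e₃, e₅, e₆, e₇} = {e₂, e₅, e₆}
… ∩ ⟦on e₇⟧ = {e₂, e₅, e₆} ∩ {e₀, e₂, e₄, e₆} = {e₂, e₆}
So ⟦vase that blocked e₆ right of e₇ on e₇⟧ = {e₂, e₆}.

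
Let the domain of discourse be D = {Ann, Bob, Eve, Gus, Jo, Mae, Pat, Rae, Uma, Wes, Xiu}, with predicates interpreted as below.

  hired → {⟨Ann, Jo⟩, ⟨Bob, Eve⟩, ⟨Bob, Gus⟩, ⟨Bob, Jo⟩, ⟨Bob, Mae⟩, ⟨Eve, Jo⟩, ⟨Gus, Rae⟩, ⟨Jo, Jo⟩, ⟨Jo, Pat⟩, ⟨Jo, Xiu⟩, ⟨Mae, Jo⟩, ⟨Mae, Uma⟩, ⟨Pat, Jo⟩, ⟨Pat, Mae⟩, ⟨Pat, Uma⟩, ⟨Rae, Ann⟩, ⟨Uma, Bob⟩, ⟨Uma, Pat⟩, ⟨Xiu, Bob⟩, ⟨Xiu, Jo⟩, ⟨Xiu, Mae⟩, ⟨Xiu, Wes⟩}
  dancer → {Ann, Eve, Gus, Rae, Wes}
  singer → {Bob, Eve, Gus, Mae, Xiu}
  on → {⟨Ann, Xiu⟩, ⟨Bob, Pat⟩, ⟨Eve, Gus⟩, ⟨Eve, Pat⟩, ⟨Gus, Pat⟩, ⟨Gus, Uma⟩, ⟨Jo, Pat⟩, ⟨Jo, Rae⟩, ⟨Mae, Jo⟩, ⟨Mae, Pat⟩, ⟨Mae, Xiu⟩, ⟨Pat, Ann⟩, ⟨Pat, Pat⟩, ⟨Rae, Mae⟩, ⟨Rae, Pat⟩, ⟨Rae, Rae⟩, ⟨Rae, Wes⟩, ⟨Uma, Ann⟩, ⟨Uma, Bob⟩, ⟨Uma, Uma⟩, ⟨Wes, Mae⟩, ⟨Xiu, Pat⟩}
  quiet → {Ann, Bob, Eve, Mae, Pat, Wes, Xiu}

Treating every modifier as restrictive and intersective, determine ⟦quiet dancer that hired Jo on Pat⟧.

{Eve}

⟦that hired Jo⟧ = {x : ⟨x, Jo⟩ ∈ ⟦hired⟧} = {Ann, Bob, Eve, Jo, Mae, Pat, Xiu}
⟦on Pat⟧ = {x : ⟨x, Pat⟩ ∈ ⟦on⟧} = {Bob, Eve, Gus, Jo, Mae, Pat, Rae, Xiu}
⟦dancer⟧ = {Ann, Eve, Gus, Rae, Wes}
… ∩ ⟦that hired Jo⟧ = {Ann, Eve, Gus, Rae, Wes} ∩ {Ann, Bob, Eve, Jo, Mae, Pat, Xiu} = {Ann, Eve}
… ∩ ⟦on Pat⟧ = {Ann, Eve} ∩ {Bob, Eve, Gus, Jo, Mae, Pat, Rae, Xiu} = {Eve}
… ∩ ⟦quiet⟧ = {Eve} ∩ {Ann, Bob, Eve, Mae, Pat, Wes, Xiu} = {Eve}
So ⟦quiet dancer that hired Jo on Pat⟧ = {Eve}.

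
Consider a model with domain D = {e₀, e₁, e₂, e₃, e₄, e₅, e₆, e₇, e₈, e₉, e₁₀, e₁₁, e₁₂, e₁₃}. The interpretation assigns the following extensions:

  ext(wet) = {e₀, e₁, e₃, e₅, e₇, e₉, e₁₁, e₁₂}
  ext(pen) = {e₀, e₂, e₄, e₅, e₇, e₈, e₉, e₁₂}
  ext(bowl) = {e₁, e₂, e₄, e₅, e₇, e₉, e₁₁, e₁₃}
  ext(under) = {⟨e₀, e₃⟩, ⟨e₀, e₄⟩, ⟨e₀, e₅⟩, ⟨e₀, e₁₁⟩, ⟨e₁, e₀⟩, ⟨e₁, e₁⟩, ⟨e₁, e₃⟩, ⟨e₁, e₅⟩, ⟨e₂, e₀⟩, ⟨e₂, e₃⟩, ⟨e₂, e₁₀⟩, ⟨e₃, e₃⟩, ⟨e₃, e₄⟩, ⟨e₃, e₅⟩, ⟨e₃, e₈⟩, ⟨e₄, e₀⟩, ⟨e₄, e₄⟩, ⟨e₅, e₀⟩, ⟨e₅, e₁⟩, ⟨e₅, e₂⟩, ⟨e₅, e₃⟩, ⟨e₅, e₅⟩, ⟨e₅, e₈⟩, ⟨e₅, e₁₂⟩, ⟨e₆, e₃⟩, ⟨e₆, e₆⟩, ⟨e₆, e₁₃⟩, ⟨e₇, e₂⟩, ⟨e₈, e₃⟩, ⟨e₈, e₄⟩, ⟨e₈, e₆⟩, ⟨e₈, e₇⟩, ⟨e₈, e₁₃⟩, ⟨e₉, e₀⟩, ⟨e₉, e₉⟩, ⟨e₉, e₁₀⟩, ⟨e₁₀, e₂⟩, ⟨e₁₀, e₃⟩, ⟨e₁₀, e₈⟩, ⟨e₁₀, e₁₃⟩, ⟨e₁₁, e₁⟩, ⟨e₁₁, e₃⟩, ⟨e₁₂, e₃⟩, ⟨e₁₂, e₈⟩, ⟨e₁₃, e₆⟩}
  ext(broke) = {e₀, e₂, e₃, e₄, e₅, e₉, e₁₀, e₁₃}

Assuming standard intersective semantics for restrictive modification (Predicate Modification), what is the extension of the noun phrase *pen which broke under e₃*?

⟦which broke⟧ = ⟦broke⟧ = {e₀, e₂, e₃, e₄, e₅, e₉, e₁₀, e₁₃}
⟦under e₃⟧ = {x : ⟨x, e₃⟩ ∈ ⟦under⟧} = {e₀, e₁, e₂, e₃, e₅, e₆, e₈, e₁₀, e₁₁, e₁₂}
⟦pen⟧ = {e₀, e₂, e₄, e₅, e₇, e₈, e₉, e₁₂}
… ∩ ⟦which broke⟧ = {e₀, e₂, e₄, e₅, e₇, e₈, e₉, e₁₂} ∩ {e₀, e₂, e₃, e₄, e₅, e₉, e₁₀, e₁₃} = {e₀, e₂, e₄, e₅, e₉}
… ∩ ⟦under e₃⟧ = {e₀, e₂, e₄, e₅, e₉} ∩ {e₀, e₁, e₂, e₃, e₅, e₆, e₈, e₁₀, e₁₁, e₁₂} = {e₀, e₂, e₅}
So ⟦pen which broke under e₃⟧ = {e₀, e₂, e₅}.

{e₀, e₂, e₅}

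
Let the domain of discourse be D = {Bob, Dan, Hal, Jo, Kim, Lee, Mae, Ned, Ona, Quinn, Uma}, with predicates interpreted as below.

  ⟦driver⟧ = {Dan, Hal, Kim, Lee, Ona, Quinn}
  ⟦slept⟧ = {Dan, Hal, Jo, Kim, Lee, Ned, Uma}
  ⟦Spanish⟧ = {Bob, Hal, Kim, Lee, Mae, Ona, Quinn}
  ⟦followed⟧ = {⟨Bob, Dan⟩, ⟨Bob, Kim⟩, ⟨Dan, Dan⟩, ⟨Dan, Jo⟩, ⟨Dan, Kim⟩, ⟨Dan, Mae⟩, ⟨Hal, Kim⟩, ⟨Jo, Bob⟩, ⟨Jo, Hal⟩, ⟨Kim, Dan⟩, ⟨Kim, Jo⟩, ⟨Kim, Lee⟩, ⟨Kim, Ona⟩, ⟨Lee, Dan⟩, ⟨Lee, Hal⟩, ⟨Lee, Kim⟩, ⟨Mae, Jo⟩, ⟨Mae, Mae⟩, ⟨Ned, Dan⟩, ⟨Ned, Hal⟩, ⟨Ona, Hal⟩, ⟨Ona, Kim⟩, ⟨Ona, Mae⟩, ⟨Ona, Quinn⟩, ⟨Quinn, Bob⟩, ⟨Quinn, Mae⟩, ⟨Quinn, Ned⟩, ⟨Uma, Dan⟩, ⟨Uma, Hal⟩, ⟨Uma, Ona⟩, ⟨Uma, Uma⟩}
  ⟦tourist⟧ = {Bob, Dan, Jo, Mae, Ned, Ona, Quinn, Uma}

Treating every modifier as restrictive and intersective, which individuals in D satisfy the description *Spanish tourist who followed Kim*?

{Bob, Ona}

⟦who followed Kim⟧ = {x : ⟨x, Kim⟩ ∈ ⟦followed⟧} = {Bob, Dan, Hal, Lee, Ona}
⟦tourist⟧ = {Bob, Dan, Jo, Mae, Ned, Ona, Quinn, Uma}
… ∩ ⟦who followed Kim⟧ = {Bob, Dan, Jo, Mae, Ned, Ona, Quinn, Uma} ∩ {Bob, Dan, Hal, Lee, Ona} = {Bob, Dan, Ona}
… ∩ ⟦Spanish⟧ = {Bob, Dan, Ona} ∩ {Bob, Hal, Kim, Lee, Mae, Ona, Quinn} = {Bob, Ona}
So ⟦Spanish tourist who followed Kim⟧ = {Bob, Ona}.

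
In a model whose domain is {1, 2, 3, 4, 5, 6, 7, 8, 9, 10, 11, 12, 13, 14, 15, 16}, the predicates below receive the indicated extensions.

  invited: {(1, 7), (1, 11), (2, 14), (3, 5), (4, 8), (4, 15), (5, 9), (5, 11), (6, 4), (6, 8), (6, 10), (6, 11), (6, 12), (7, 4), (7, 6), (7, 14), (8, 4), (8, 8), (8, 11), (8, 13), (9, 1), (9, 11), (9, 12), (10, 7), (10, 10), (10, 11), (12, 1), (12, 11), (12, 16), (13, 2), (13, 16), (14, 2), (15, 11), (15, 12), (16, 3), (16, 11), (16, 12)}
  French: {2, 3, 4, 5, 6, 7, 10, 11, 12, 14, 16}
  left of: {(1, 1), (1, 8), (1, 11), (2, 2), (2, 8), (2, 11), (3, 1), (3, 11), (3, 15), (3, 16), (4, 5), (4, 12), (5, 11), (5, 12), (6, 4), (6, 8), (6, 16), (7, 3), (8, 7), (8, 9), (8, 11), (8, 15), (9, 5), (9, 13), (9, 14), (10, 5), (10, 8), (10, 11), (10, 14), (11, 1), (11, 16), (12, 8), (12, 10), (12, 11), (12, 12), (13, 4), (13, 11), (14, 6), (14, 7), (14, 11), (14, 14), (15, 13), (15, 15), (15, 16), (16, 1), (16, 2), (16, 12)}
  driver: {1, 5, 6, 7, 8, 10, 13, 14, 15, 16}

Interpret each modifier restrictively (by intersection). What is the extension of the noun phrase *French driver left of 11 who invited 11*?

{5, 10}

⟦left of 11⟧ = {x : ⟨x, 11⟩ ∈ ⟦left of⟧} = {1, 2, 3, 5, 8, 10, 12, 13, 14}
⟦who invited 11⟧ = {x : ⟨x, 11⟩ ∈ ⟦invited⟧} = {1, 5, 6, 8, 9, 10, 12, 15, 16}
⟦driver⟧ = {1, 5, 6, 7, 8, 10, 13, 14, 15, 16}
… ∩ ⟦left of 11⟧ = {1, 5, 6, 7, 8, 10, 13, 14, 15, 16} ∩ {1, 2, 3, 5, 8, 10, 12, 13, 14} = {1, 5, 8, 10, 13, 14}
… ∩ ⟦who invited 11⟧ = {1, 5, 8, 10, 13, 14} ∩ {1, 5, 6, 8, 9, 10, 12, 15, 16} = {1, 5, 8, 10}
… ∩ ⟦French⟧ = {1, 5, 8, 10} ∩ {2, 3, 4, 5, 6, 7, 10, 11, 12, 14, 16} = {5, 10}
So ⟦French driver left of 11 who invited 11⟧ = {5, 10}.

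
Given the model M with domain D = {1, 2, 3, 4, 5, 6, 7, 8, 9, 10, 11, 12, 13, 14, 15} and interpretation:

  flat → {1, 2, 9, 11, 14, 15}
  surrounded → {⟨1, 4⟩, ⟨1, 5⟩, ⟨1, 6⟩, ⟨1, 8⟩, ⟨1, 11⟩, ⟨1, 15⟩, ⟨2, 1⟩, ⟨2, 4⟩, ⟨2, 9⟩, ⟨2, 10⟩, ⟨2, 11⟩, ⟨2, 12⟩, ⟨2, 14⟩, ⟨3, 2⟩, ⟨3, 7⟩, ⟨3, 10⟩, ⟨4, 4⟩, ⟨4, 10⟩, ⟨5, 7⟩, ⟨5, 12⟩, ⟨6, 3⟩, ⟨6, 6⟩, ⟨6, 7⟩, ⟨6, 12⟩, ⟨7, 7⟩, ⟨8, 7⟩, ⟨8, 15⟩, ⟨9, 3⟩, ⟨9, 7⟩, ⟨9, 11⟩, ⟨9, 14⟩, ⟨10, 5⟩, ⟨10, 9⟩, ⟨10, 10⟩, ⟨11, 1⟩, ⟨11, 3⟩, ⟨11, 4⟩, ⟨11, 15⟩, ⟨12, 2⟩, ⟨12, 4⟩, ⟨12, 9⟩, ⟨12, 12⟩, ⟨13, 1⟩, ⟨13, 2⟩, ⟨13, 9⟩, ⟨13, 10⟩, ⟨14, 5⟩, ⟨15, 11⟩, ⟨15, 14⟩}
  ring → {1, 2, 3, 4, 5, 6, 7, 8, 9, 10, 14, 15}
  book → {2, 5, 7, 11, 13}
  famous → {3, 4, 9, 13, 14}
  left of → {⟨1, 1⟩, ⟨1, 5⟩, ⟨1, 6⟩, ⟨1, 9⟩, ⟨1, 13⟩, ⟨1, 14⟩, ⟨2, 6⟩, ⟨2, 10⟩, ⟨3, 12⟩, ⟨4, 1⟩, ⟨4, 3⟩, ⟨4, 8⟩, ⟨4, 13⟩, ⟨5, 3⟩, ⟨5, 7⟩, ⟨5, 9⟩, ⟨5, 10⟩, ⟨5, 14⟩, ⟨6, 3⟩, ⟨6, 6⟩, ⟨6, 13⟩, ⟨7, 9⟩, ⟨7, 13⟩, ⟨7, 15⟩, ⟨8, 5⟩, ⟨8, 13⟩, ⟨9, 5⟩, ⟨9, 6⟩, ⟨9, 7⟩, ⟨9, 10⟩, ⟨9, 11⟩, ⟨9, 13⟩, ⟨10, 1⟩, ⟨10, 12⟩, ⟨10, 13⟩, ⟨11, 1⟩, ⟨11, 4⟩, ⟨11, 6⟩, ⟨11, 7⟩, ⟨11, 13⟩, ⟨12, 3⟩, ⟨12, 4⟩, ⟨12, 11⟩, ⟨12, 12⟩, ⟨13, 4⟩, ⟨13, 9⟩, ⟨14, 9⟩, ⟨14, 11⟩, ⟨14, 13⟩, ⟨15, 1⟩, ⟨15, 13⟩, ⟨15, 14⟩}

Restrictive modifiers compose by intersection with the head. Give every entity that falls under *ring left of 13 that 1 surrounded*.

{4, 6, 8, 15}

⟦left of 13⟧ = {x : ⟨x, 13⟩ ∈ ⟦left of⟧} = {1, 4, 6, 7, 8, 9, 10, 11, 14, 15}
⟦that 1 surrounded⟧ = {x : ⟨1, x⟩ ∈ ⟦surrounded⟧} = {4, 5, 6, 8, 11, 15}
⟦ring⟧ = {1, 2, 3, 4, 5, 6, 7, 8, 9, 10, 14, 15}
… ∩ ⟦left of 13⟧ = {1, 2, 3, 4, 5, 6, 7, 8, 9, 10, 14, 15} ∩ {1, 4, 6, 7, 8, 9, 10, 11, 14, 15} = {1, 4, 6, 7, 8, 9, 10, 14, 15}
… ∩ ⟦that 1 surrounded⟧ = {1, 4, 6, 7, 8, 9, 10, 14, 15} ∩ {4, 5, 6, 8, 11, 15} = {4, 6, 8, 15}
So ⟦ring left of 13 that 1 surrounded⟧ = {4, 6, 8, 15}.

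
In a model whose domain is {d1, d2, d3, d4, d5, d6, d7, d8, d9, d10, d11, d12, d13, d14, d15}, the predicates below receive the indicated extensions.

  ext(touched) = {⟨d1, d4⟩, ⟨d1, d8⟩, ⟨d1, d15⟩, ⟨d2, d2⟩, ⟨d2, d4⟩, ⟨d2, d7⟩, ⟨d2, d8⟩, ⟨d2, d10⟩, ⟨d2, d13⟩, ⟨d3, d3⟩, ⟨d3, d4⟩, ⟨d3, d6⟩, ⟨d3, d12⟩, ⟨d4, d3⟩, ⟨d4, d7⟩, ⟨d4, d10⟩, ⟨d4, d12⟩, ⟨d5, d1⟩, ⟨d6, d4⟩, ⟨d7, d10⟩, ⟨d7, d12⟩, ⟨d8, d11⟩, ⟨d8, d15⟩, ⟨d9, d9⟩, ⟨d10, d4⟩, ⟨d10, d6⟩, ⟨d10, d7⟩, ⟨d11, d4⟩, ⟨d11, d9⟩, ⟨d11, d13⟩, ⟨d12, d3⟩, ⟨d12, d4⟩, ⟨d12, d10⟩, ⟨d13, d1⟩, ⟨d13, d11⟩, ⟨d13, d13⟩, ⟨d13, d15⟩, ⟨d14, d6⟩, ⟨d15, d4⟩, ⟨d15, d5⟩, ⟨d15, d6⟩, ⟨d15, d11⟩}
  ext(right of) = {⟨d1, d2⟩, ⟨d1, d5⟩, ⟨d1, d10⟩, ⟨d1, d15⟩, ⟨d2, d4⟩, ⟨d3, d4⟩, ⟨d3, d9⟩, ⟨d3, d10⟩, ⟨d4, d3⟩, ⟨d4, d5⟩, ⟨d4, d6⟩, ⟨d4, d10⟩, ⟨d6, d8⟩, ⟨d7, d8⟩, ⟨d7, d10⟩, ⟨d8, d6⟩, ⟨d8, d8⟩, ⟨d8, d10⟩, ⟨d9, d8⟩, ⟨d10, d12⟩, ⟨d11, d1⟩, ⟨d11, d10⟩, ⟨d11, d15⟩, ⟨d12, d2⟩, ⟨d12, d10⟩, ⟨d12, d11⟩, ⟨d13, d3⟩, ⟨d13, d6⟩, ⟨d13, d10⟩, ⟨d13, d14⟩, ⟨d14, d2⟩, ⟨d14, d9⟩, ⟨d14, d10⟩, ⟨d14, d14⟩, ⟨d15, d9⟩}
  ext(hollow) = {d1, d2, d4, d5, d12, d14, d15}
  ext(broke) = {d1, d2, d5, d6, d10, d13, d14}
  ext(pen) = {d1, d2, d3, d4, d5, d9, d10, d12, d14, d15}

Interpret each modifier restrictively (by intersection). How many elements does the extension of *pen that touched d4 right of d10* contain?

⟦that touched d4⟧ = {x : ⟨x, d4⟩ ∈ ⟦touched⟧} = {d1, d2, d3, d6, d10, d11, d12, d15}
⟦right of d10⟧ = {x : ⟨x, d10⟩ ∈ ⟦right of⟧} = {d1, d3, d4, d7, d8, d11, d12, d13, d14}
⟦pen⟧ = {d1, d2, d3, d4, d5, d9, d10, d12, d14, d15}
… ∩ ⟦that touched d4⟧ = {d1, d2, d3, d4, d5, d9, d10, d12, d14, d15} ∩ {d1, d2, d3, d6, d10, d11, d12, d15} = {d1, d2, d3, d10, d12, d15}
… ∩ ⟦right of d10⟧ = {d1, d2, d3, d10, d12, d15} ∩ {d1, d3, d4, d7, d8, d11, d12, d13, d14} = {d1, d3, d12}
⟦pen that touched d4 right of d10⟧ = {d1, d3, d12}, so the cardinality is 3.

3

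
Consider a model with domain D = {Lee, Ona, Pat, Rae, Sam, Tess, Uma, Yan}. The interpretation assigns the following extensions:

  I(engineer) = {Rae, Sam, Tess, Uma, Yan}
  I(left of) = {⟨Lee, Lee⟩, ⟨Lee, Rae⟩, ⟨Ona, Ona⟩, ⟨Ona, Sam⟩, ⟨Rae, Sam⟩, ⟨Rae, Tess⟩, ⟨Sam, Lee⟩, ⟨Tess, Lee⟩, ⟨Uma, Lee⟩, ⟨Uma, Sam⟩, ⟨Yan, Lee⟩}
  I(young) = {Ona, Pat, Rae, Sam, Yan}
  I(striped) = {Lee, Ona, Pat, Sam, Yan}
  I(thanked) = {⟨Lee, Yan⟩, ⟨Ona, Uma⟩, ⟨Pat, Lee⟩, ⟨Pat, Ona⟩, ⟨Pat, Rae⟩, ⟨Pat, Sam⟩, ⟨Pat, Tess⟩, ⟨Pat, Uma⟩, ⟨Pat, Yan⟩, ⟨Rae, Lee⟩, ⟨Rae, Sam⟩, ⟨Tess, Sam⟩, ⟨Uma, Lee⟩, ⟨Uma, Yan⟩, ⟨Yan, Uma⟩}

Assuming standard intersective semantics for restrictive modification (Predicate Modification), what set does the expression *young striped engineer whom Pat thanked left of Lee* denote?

⟦whom Pat thanked⟧ = {x : ⟨Pat, x⟩ ∈ ⟦thanked⟧} = {Lee, Ona, Rae, Sam, Tess, Uma, Yan}
⟦left of Lee⟧ = {x : ⟨x, Lee⟩ ∈ ⟦left of⟧} = {Lee, Sam, Tess, Uma, Yan}
⟦engineer⟧ = {Rae, Sam, Tess, Uma, Yan}
… ∩ ⟦whom Pat thanked⟧ = {Rae, Sam, Tess, Uma, Yan} ∩ {Lee, Ona, Rae, Sam, Tess, Uma, Yan} = {Rae, Sam, Tess, Uma, Yan}
… ∩ ⟦left of Lee⟧ = {Rae, Sam, Tess, Uma, Yan} ∩ {Lee, Sam, Tess, Uma, Yan} = {Sam, Tess, Uma, Yan}
… ∩ ⟦young⟧ = {Sam, Tess, Uma, Yan} ∩ {Ona, Pat, Rae, Sam, Yan} = {Sam, Yan}
… ∩ ⟦striped⟧ = {Sam, Yan} ∩ {Lee, Ona, Pat, Sam, Yan} = {Sam, Yan}
So ⟦young striped engineer whom Pat thanked left of Lee⟧ = {Sam, Yan}.

{Sam, Yan}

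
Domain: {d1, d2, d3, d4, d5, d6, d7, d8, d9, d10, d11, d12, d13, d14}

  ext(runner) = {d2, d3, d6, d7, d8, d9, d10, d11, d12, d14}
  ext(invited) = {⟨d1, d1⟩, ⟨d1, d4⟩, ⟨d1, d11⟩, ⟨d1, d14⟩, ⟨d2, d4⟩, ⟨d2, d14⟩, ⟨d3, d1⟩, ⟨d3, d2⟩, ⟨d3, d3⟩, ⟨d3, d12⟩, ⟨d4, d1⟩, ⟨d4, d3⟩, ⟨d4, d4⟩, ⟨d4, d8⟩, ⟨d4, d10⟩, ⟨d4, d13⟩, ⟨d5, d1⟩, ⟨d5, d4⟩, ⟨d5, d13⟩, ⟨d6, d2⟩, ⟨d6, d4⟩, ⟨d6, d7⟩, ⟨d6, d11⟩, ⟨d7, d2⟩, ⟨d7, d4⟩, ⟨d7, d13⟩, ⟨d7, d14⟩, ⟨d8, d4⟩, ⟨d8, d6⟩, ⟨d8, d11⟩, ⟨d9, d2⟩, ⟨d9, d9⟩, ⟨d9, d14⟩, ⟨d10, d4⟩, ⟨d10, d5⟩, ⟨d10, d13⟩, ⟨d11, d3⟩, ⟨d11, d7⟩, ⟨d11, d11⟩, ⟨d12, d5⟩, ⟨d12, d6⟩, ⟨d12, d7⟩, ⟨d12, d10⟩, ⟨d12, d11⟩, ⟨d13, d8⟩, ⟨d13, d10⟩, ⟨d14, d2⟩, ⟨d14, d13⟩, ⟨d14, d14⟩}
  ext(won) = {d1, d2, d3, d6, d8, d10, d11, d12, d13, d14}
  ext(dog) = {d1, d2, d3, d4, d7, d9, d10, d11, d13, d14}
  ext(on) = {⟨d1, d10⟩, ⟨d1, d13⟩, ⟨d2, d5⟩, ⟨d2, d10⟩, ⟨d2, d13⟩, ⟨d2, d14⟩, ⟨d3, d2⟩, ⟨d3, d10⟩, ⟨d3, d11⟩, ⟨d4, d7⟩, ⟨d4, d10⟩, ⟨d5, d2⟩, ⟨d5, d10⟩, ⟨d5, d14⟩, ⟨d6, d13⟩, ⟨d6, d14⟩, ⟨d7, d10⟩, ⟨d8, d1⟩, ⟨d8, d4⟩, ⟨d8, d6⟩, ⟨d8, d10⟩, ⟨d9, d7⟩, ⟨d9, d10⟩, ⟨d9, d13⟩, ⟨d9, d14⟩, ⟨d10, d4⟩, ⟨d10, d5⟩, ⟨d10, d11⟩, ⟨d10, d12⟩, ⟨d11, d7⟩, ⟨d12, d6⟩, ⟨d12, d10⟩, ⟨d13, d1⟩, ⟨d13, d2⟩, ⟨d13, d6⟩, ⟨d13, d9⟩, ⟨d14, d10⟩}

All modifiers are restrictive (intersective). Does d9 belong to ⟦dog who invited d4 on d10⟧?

⟦who invited d4⟧ = {x : ⟨x, d4⟩ ∈ ⟦invited⟧} = {d1, d2, d4, d5, d6, d7, d8, d10}
⟦on d10⟧ = {x : ⟨x, d10⟩ ∈ ⟦on⟧} = {d1, d2, d3, d4, d5, d7, d8, d9, d12, d14}
⟦dog⟧ = {d1, d2, d3, d4, d7, d9, d10, d11, d13, d14}
… ∩ ⟦who invited d4⟧ = {d1, d2, d3, d4, d7, d9, d10, d11, d13, d14} ∩ {d1, d2, d4, d5, d6, d7, d8, d10} = {d1, d2, d4, d7, d10}
… ∩ ⟦on d10⟧ = {d1, d2, d4, d7, d10} ∩ {d1, d2, d3, d4, d5, d7, d8, d9, d12, d14} = {d1, d2, d4, d7}
⟦dog who invited d4 on d10⟧ = {d1, d2, d4, d7}; d9 ∉ this set.

no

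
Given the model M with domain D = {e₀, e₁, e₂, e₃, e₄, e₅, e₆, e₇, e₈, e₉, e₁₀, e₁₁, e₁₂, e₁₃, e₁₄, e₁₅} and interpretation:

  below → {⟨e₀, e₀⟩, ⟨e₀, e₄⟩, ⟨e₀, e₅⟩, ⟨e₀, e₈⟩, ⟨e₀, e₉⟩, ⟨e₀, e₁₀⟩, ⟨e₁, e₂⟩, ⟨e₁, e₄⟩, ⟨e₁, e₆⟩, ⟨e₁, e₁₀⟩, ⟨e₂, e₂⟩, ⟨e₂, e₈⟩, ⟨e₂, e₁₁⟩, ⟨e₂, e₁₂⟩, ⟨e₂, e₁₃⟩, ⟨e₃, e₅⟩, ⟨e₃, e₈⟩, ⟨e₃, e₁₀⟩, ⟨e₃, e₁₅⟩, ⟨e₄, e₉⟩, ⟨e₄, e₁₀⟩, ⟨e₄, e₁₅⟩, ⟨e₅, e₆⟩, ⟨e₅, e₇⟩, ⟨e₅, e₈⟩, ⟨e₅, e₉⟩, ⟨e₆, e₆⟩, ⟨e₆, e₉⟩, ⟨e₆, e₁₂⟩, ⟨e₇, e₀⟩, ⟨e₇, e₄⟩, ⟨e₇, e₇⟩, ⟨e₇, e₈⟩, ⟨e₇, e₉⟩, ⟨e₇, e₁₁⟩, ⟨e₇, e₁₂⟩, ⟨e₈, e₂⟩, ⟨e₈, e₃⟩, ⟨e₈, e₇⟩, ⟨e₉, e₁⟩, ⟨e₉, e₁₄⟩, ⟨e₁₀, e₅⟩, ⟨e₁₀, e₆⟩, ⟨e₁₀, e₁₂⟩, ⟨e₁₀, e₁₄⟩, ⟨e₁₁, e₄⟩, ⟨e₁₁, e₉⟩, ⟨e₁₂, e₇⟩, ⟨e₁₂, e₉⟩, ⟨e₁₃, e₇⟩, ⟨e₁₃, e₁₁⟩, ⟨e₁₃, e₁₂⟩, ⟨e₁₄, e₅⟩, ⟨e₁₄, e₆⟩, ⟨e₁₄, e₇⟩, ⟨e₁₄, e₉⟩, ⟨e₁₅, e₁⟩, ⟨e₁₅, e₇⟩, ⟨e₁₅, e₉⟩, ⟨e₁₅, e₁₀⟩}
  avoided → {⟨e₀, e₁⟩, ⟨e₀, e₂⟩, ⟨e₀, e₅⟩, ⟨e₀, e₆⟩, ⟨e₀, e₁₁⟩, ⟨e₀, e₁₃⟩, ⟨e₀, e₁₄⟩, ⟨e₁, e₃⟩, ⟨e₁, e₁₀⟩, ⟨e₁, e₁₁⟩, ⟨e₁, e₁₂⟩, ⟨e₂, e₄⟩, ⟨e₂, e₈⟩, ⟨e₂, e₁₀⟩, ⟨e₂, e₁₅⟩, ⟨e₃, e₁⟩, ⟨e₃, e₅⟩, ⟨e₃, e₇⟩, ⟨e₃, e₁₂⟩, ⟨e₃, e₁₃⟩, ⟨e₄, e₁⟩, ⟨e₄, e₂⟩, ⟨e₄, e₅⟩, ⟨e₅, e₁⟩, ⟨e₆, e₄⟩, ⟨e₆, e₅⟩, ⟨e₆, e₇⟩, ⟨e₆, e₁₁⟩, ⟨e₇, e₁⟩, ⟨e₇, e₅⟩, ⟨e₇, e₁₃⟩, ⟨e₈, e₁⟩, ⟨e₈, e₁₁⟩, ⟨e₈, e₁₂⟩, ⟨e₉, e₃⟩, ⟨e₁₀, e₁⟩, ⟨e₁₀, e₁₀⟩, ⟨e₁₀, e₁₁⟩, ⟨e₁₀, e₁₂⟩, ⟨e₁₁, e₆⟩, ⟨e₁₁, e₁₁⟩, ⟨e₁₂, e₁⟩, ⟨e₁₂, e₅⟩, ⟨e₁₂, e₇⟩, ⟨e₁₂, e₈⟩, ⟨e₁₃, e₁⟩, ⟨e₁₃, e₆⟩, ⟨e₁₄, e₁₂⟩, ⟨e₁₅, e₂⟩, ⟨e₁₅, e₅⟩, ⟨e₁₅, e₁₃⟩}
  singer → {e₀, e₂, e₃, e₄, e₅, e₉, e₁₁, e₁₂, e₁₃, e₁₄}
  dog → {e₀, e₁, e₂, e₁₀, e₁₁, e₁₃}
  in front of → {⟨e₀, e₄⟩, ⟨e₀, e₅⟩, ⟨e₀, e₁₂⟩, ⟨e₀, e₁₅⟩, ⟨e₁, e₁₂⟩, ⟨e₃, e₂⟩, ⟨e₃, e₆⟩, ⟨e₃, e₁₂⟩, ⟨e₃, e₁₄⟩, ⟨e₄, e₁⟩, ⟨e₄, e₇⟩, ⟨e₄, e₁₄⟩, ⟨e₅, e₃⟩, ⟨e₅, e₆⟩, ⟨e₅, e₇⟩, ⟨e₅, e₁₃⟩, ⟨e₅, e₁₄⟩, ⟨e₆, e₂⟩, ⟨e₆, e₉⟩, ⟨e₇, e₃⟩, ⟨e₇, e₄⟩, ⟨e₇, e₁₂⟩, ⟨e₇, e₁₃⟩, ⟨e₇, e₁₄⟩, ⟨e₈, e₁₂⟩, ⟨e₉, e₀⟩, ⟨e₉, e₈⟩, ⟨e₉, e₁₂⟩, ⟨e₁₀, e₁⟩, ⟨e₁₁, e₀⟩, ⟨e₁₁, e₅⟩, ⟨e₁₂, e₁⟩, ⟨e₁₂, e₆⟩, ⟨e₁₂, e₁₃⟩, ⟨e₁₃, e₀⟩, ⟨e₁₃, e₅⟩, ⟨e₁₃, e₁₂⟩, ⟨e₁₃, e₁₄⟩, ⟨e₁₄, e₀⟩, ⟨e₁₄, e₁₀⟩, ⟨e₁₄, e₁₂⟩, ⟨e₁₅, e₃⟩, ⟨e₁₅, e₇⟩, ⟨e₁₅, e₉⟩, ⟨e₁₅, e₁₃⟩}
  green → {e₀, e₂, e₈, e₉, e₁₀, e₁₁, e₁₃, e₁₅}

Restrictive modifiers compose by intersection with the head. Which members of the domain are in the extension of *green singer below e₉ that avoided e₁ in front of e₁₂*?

⟦below e₉⟧ = {x : ⟨x, e₉⟩ ∈ ⟦below⟧} = {e₀, e₄, e₅, e₆, e₇, e₁₁, e₁₂, e₁₄, e₁₅}
⟦that avoided e₁⟧ = {x : ⟨x, e₁⟩ ∈ ⟦avoided⟧} = {e₀, e₃, e₄, e₅, e₇, e₈, e₁₀, e₁₂, e₁₃}
⟦in front of e₁₂⟧ = {x : ⟨x, e₁₂⟩ ∈ ⟦in front of⟧} = {e₀, e₁, e₃, e₇, e₈, e₉, e₁₃, e₁₄}
⟦singer⟧ = {e₀, e₂, e₃, e₄, e₅, e₉, e₁₁, e₁₂, e₁₃, e₁₄}
… ∩ ⟦below e₉⟧ = {e₀, e₂, e₃, e₄, e₅, e₉, e₁₁, e₁₂, e₁₃, e₁₄} ∩ {e₀, e₄, e₅, e₆, e₇, e₁₁, e₁₂, e₁₄, e₁₅} = {e₀, e₄, e₅, e₁₁, e₁₂, e₁₄}
… ∩ ⟦that avoided e₁⟧ = {e₀, e₄, e₅, e₁₁, e₁₂, e₁₄} ∩ {e₀, e₃, e₄, e₅, e₇, e₈, e₁₀, e₁₂, e₁₃} = {e₀, e₄, e₅, e₁₂}
… ∩ ⟦in front of e₁₂⟧ = {e₀, e₄, e₅, e₁₂} ∩ {e₀, e₁, e₃, e₇, e₈, e₉, e₁₃, e₁₄} = {e₀}
… ∩ ⟦green⟧ = {e₀} ∩ {e₀, e₂, e₈, e₉, e₁₀, e₁₁, e₁₃, e₁₅} = {e₀}
So ⟦green singer below e₉ that avoided e₁ in front of e₁₂⟧ = {e₀}.

{e₀}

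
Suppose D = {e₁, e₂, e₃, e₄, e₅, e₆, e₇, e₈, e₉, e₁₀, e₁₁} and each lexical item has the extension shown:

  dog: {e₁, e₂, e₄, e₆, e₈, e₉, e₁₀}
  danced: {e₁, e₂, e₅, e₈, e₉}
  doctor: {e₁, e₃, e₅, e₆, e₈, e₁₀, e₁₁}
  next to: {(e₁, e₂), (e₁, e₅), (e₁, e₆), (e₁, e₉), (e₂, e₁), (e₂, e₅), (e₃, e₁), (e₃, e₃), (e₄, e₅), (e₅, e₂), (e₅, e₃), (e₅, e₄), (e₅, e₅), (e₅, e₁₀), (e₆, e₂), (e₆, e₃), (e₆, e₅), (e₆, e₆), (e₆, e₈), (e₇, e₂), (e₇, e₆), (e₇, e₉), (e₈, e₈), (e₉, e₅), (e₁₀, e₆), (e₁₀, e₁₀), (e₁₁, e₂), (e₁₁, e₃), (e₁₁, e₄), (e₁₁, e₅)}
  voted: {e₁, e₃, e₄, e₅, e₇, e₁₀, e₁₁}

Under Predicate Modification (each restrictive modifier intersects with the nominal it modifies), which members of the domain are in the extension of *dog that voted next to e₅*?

⟦that voted⟧ = ⟦voted⟧ = {e₁, e₃, e₄, e₅, e₇, e₁₀, e₁₁}
⟦next to e₅⟧ = {x : ⟨x, e₅⟩ ∈ ⟦next to⟧} = {e₁, e₂, e₄, e₅, e₆, e₉, e₁₁}
⟦dog⟧ = {e₁, e₂, e₄, e₆, e₈, e₉, e₁₀}
… ∩ ⟦that voted⟧ = {e₁, e₂, e₄, e₆, e₈, e₉, e₁₀} ∩ {e₁, e₃, e₄, e₅, e₇, e₁₀, e₁₁} = {e₁, e₄, e₁₀}
… ∩ ⟦next to e₅⟧ = {e₁, e₄, e₁₀} ∩ {e₁, e₂, e₄, e₅, e₆, e₉, e₁₁} = {e₁, e₄}
So ⟦dog that voted next to e₅⟧ = {e₁, e₄}.

{e₁, e₄}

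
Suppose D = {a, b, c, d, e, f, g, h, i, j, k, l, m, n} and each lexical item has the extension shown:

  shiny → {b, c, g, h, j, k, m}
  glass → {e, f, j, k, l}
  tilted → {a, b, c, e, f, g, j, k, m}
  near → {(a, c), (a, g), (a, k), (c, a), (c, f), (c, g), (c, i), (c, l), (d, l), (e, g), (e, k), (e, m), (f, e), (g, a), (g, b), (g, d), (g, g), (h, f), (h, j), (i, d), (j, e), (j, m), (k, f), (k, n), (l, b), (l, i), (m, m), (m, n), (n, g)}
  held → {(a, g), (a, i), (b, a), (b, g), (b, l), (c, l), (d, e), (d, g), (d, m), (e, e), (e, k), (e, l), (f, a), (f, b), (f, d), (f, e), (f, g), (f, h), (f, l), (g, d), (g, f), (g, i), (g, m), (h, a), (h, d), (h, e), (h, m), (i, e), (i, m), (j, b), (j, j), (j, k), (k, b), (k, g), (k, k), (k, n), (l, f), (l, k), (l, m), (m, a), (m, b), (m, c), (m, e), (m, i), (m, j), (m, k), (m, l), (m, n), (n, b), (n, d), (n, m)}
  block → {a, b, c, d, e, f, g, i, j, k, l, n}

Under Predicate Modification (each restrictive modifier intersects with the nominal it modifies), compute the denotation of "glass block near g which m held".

{e}

⟦near g⟧ = {x : ⟨x, g⟩ ∈ ⟦near⟧} = {a, c, e, g, n}
⟦which m held⟧ = {x : ⟨m, x⟩ ∈ ⟦held⟧} = {a, b, c, e, i, j, k, l, n}
⟦block⟧ = {a, b, c, d, e, f, g, i, j, k, l, n}
… ∩ ⟦near g⟧ = {a, b, c, d, e, f, g, i, j, k, l, n} ∩ {a, c, e, g, n} = {a, c, e, g, n}
… ∩ ⟦which m held⟧ = {a, c, e, g, n} ∩ {a, b, c, e, i, j, k, l, n} = {a, c, e, n}
… ∩ ⟦glass⟧ = {a, c, e, n} ∩ {e, f, j, k, l} = {e}
So ⟦glass block near g which m held⟧ = {e}.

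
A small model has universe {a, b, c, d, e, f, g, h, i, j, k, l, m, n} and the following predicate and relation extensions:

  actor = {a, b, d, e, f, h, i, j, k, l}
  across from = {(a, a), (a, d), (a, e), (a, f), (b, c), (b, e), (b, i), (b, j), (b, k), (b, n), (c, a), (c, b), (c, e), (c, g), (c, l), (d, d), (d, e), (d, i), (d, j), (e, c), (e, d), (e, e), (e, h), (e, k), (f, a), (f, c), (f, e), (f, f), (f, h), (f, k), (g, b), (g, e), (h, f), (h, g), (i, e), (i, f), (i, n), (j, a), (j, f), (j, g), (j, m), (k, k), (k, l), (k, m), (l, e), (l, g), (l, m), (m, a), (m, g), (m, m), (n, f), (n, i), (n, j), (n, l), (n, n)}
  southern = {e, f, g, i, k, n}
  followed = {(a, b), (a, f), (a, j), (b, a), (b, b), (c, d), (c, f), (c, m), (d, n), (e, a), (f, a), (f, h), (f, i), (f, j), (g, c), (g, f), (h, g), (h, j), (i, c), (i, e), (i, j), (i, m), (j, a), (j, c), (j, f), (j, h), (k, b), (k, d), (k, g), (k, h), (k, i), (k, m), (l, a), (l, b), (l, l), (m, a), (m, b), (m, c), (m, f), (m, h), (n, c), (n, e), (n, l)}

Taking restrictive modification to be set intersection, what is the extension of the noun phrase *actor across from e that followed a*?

{b, e, f, l}

⟦across from e⟧ = {x : ⟨x, e⟩ ∈ ⟦across from⟧} = {a, b, c, d, e, f, g, i, l}
⟦that followed a⟧ = {x : ⟨x, a⟩ ∈ ⟦followed⟧} = {b, e, f, j, l, m}
⟦actor⟧ = {a, b, d, e, f, h, i, j, k, l}
… ∩ ⟦across from e⟧ = {a, b, d, e, f, h, i, j, k, l} ∩ {a, b, c, d, e, f, g, i, l} = {a, b, d, e, f, i, l}
… ∩ ⟦that followed a⟧ = {a, b, d, e, f, i, l} ∩ {b, e, f, j, l, m} = {b, e, f, l}
So ⟦actor across from e that followed a⟧ = {b, e, f, l}.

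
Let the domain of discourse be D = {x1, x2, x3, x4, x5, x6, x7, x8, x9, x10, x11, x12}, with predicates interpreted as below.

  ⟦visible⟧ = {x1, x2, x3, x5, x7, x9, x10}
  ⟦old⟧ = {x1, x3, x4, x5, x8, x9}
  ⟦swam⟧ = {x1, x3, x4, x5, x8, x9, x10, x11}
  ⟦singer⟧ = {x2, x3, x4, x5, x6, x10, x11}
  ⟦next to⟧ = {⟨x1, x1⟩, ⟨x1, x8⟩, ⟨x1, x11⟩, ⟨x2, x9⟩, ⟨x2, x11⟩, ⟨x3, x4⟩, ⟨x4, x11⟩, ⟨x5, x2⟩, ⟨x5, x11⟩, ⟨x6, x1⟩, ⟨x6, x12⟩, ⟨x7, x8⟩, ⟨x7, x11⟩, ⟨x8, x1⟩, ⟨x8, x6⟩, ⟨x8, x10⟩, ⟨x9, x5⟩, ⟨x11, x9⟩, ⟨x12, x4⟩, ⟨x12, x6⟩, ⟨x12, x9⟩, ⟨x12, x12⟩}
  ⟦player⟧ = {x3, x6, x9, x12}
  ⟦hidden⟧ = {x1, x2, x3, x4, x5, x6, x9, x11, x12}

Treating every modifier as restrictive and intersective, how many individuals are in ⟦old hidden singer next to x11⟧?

⟦next to x11⟧ = {x : ⟨x, x11⟩ ∈ ⟦next to⟧} = {x1, x2, x4, x5, x7}
⟦singer⟧ = {x2, x3, x4, x5, x6, x10, x11}
… ∩ ⟦next to x11⟧ = {x2, x3, x4, x5, x6, x10, x11} ∩ {x1, x2, x4, x5, x7} = {x2, x4, x5}
… ∩ ⟦old⟧ = {x2, x4, x5} ∩ {x1, x3, x4, x5, x8, x9} = {x4, x5}
… ∩ ⟦hidden⟧ = {x4, x5} ∩ {x1, x2, x3, x4, x5, x6, x9, x11, x12} = {x4, x5}
⟦old hidden singer next to x11⟧ = {x4, x5}, so the cardinality is 2.

2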